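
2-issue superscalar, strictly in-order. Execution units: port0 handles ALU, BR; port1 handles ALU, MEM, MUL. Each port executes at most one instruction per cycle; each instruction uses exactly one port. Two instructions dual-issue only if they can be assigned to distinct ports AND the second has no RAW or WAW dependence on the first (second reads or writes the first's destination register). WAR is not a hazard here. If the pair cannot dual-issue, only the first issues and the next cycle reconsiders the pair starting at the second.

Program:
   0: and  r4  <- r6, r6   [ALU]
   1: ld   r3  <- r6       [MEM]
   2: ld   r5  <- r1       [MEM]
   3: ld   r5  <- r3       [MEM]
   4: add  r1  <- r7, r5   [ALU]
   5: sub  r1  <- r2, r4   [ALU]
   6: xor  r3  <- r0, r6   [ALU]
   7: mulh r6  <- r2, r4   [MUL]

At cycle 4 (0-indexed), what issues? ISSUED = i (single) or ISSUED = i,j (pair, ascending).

ISSUED = 5,6

[0] i0/i1  and/ld  -- 2-wide
[1] i2  ld  -- no-port MEM/MEM
[2] i3  ld  -- RAW r5
[3] i4  add  -- WAW r1
[4] i5/i6  sub/xor  -- 2-wide
[5] i7  mulh  -- tail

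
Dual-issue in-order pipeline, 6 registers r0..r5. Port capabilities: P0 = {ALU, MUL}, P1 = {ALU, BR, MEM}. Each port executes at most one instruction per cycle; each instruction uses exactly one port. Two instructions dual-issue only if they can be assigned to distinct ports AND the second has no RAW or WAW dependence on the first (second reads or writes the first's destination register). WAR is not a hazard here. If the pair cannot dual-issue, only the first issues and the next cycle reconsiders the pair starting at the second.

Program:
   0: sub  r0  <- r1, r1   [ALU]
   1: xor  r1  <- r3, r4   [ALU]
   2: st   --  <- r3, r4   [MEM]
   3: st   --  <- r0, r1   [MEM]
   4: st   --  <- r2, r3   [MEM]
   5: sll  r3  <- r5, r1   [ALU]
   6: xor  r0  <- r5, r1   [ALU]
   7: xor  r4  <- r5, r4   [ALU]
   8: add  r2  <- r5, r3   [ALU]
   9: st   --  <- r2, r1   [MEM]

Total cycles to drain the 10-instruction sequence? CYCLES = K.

  cy0 -> i0,i1 (sub.ALU/xor.ALU) pair
  cy1 -> i2 (st.MEM) no-port MEM/MEM
  cy2 -> i3 (st.MEM) no-port MEM/MEM
  cy3 -> i4,i5 (st.MEM/sll.ALU) pair
  cy4 -> i6,i7 (xor.ALU/xor.ALU) pair
  cy5 -> i8 (add.ALU) RAW r2
  cy6 -> i9 (st.MEM) tail

CYCLES = 7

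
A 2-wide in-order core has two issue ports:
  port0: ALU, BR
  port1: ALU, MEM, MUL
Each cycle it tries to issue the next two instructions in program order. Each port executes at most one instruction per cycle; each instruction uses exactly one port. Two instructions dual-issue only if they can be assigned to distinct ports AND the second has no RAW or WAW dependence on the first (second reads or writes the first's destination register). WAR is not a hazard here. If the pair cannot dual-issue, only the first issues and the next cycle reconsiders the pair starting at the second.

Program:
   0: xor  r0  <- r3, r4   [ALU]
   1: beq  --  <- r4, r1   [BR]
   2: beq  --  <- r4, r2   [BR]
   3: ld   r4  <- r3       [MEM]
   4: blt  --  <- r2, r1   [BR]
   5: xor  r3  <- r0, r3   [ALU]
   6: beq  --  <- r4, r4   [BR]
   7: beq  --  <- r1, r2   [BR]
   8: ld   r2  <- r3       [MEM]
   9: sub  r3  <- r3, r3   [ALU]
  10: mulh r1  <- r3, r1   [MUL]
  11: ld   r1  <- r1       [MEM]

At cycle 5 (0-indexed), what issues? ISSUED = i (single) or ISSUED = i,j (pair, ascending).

c0: i0+i1 xor.ALU+beq.BR  pair
c1: i2+i3 beq.BR+ld.MEM  pair
c2: i4+i5 blt.BR+xor.ALU  pair
c3: i6 beq.BR  no-port BR/BR
c4: i7+i8 beq.BR+ld.MEM  pair
c5: i9 sub.ALU  RAW r3
c6: i10 mulh.MUL  no-port MUL/MEM
c7: i11 ld.MEM  tail

ISSUED = 9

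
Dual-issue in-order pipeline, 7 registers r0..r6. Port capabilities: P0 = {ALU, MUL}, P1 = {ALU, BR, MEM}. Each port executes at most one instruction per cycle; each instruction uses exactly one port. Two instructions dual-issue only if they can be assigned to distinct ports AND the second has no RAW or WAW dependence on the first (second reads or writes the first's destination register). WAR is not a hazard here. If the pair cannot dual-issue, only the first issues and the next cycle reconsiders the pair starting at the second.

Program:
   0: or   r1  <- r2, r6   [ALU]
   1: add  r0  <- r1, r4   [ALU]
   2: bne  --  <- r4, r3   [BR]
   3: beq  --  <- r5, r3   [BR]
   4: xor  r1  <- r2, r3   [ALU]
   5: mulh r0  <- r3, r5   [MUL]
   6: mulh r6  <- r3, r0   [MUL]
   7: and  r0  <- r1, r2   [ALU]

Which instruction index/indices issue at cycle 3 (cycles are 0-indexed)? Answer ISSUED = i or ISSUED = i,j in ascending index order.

ISSUED = 5

  cy0 -> i0 (or) RAW r1
  cy1 -> i1+i2 (add;bne) dual
  cy2 -> i3+i4 (beq;xor) dual
  cy3 -> i5 (mulh) no-port MUL/MUL
  cy4 -> i6+i7 (mulh;and) dual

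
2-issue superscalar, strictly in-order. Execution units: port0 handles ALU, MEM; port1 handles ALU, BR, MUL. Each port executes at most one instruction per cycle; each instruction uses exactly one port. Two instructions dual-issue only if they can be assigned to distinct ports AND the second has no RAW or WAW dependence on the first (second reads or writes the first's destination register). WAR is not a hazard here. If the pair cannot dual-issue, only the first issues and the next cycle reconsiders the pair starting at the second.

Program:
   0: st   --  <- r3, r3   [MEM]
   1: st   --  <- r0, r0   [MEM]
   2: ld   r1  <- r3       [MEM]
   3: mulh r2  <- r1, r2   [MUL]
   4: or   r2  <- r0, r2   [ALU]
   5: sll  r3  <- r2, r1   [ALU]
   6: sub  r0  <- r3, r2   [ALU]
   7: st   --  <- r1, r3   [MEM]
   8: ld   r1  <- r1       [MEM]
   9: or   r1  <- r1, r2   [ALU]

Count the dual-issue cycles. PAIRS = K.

PAIRS = 1

c0: i0 st.MEM  no-port MEM/MEM
c1: i1 st.MEM  no-port MEM/MEM
c2: i2 ld.MEM  RAW r1
c3: i3 mulh.MUL  RAW+WAW r2
c4: i4 or.ALU  RAW r2
c5: i5 sll.ALU  RAW r3
c6: i6,i7 sub.ALU st.MEM  dual
c7: i8 ld.MEM  RAW+WAW r1
c8: i9 or.ALU  tail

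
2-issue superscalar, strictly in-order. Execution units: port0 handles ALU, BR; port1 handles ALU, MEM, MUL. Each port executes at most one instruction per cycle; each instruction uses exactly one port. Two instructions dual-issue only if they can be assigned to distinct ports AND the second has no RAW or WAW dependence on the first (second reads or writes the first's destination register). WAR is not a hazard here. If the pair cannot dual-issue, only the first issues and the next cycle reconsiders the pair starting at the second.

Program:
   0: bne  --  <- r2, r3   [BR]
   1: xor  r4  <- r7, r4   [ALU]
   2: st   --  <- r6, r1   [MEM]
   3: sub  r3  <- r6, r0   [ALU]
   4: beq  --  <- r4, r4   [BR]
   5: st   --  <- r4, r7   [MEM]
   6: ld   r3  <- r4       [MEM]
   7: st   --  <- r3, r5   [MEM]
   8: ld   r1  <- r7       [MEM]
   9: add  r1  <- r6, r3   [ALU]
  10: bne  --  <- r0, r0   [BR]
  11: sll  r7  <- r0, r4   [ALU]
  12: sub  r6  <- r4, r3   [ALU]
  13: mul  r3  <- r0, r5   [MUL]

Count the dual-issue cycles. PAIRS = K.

  cy0 -> i0/i1 (bne.BR/xor.ALU) pair
  cy1 -> i2/i3 (st.MEM/sub.ALU) pair
  cy2 -> i4/i5 (beq.BR/st.MEM) pair
  cy3 -> i6 (ld.MEM) no-port MEM/MEM
  cy4 -> i7 (st.MEM) no-port MEM/MEM
  cy5 -> i8 (ld.MEM) WAW r1
  cy6 -> i9/i10 (add.ALU/bne.BR) pair
  cy7 -> i11/i12 (sll.ALU/sub.ALU) pair
  cy8 -> i13 (mul.MUL) tail

PAIRS = 5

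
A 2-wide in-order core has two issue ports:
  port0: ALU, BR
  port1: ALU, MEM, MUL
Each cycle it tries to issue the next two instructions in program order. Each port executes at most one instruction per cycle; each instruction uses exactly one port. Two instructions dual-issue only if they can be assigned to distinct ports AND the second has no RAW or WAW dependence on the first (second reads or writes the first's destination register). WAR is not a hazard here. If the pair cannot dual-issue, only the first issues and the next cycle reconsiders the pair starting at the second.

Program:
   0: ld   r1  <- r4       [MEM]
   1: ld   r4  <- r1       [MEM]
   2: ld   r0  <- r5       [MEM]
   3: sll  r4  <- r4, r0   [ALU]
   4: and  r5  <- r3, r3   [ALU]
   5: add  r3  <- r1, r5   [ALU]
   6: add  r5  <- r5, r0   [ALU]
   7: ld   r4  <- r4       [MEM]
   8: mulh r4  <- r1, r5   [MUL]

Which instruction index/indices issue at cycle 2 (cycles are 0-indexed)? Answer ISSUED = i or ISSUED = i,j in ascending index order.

ISSUED = 2

0. ld.MEM @i0  | no-port MEM/MEM
1. ld.MEM @i1  | no-port MEM/MEM
2. ld.MEM @i2  | RAW r0
3. sll.ALU and.ALU @i3,i4  | pair
4. add.ALU add.ALU @i5,i6  | pair
5. ld.MEM @i7  | no-port MEM/MUL
6. mulh.MUL @i8  | tail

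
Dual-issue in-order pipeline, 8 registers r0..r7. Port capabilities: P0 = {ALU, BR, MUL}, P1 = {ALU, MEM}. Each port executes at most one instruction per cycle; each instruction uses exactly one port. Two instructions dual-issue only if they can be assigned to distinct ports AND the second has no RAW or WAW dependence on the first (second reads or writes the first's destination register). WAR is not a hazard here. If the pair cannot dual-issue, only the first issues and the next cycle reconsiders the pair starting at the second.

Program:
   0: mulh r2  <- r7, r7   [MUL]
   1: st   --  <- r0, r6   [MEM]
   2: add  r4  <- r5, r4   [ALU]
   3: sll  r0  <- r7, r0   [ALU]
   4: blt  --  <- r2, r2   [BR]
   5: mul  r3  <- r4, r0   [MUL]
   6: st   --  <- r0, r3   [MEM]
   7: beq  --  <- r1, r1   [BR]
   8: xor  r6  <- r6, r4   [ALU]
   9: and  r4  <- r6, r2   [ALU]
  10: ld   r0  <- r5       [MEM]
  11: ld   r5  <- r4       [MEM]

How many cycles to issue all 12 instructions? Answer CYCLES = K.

CYCLES = 8

0. mulh.MUL+st.MEM @i0/i1  | dual
1. add.ALU+sll.ALU @i2/i3  | dual
2. blt.BR @i4  | no-port BR/MUL
3. mul.MUL @i5  | RAW r3
4. st.MEM+beq.BR @i6/i7  | dual
5. xor.ALU @i8  | RAW r6
6. and.ALU+ld.MEM @i9/i10  | dual
7. ld.MEM @i11  | tail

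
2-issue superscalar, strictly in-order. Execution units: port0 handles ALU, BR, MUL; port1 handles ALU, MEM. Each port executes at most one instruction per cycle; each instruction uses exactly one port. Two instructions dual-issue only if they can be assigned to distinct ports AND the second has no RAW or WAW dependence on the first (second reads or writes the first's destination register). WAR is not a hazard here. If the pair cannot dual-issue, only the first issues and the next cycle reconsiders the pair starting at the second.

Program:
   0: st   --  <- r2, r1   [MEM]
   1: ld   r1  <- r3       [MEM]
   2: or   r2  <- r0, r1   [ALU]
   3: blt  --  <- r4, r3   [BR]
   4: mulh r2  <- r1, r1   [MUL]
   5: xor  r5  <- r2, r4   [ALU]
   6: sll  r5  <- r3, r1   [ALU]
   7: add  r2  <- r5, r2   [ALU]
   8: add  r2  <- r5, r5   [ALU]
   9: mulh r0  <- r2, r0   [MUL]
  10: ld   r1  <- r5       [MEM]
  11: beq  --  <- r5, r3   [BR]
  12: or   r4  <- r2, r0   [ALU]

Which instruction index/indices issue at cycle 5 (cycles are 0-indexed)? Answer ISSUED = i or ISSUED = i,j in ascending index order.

ISSUED = 6

  cy0 -> i0 (st) no-port MEM/MEM
  cy1 -> i1 (ld) RAW r1
  cy2 -> i2+i3 (or;blt) 2-wide
  cy3 -> i4 (mulh) RAW r2
  cy4 -> i5 (xor) WAW r5
  cy5 -> i6 (sll) RAW r5
  cy6 -> i7 (add) WAW r2
  cy7 -> i8 (add) RAW r2
  cy8 -> i9+i10 (mulh;ld) 2-wide
  cy9 -> i11+i12 (beq;or) 2-wide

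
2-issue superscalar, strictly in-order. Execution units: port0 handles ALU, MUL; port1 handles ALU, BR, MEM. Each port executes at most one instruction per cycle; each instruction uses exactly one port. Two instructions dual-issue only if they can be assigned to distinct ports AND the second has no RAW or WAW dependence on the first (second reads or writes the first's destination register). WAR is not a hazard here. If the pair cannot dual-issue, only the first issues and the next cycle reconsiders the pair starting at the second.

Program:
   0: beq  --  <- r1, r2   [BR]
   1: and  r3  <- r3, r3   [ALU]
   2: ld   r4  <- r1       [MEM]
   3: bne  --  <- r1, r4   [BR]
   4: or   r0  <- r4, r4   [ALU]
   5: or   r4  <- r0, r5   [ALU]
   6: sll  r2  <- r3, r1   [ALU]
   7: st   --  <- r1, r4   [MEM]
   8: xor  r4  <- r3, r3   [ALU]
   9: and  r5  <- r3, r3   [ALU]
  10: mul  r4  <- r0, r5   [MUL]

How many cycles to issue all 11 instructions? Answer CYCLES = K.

t=0 i0/i1:beq.BR/and.ALU ; pair
t=1 i2:ld.MEM ; no-port MEM/BR
t=2 i3/i4:bne.BR/or.ALU ; pair
t=3 i5/i6:or.ALU/sll.ALU ; pair
t=4 i7/i8:st.MEM/xor.ALU ; pair
t=5 i9:and.ALU ; RAW r5
t=6 i10:mul.MUL ; tail

CYCLES = 7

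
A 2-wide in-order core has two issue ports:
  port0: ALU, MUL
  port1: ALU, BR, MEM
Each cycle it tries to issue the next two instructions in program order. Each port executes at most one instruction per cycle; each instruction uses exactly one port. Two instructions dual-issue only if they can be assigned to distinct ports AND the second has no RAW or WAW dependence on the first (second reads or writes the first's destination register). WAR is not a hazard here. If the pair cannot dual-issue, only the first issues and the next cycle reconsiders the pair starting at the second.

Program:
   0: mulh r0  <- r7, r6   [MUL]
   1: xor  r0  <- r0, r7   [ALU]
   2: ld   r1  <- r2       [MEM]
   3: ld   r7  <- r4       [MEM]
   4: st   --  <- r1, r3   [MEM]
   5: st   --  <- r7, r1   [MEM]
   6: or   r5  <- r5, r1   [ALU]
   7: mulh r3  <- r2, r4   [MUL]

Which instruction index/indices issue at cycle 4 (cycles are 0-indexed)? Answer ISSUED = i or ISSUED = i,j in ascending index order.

ISSUED = 5,6

0. mulh @i0  | RAW+WAW r0
1. xor+ld @i1,i2  | pair
2. ld @i3  | no-port MEM/MEM
3. st @i4  | no-port MEM/MEM
4. st+or @i5,i6  | pair
5. mulh @i7  | tail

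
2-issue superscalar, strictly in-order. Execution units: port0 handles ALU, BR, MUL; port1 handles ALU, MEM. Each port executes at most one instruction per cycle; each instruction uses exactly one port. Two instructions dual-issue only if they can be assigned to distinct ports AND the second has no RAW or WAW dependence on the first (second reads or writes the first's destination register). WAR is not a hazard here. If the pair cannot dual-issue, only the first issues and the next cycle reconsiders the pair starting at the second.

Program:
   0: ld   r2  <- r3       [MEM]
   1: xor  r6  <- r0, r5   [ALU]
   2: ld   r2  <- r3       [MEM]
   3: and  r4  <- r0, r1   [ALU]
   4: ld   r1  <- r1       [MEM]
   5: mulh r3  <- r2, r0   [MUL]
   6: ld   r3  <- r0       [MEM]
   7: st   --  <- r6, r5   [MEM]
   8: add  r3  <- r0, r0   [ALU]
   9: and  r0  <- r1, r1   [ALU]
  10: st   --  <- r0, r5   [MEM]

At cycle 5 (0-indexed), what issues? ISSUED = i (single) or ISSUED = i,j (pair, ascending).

0. ld.MEM/xor.ALU @i0+i1  | dual
1. ld.MEM/and.ALU @i2+i3  | dual
2. ld.MEM/mulh.MUL @i4+i5  | dual
3. ld.MEM @i6  | no-port MEM/MEM
4. st.MEM/add.ALU @i7+i8  | dual
5. and.ALU @i9  | RAW r0
6. st.MEM @i10  | tail

ISSUED = 9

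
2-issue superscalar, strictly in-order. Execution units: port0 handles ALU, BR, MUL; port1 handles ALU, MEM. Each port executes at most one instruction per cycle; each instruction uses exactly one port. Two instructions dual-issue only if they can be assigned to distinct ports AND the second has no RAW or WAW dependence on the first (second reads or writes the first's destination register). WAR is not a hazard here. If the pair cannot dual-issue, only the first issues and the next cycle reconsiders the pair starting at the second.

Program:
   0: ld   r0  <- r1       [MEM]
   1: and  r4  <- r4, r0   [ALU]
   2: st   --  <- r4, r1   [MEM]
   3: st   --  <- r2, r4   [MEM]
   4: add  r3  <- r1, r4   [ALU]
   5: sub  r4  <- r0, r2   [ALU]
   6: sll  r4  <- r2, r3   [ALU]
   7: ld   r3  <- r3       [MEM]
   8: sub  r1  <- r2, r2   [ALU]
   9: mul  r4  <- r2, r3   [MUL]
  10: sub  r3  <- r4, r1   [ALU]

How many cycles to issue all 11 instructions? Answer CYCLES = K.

CYCLES = 8

  cy0 -> i0 (ld) RAW r0
  cy1 -> i1 (and) RAW r4
  cy2 -> i2 (st) no-port MEM/MEM
  cy3 -> i3+i4 (st+add) pair
  cy4 -> i5 (sub) WAW r4
  cy5 -> i6+i7 (sll+ld) pair
  cy6 -> i8+i9 (sub+mul) pair
  cy7 -> i10 (sub) tail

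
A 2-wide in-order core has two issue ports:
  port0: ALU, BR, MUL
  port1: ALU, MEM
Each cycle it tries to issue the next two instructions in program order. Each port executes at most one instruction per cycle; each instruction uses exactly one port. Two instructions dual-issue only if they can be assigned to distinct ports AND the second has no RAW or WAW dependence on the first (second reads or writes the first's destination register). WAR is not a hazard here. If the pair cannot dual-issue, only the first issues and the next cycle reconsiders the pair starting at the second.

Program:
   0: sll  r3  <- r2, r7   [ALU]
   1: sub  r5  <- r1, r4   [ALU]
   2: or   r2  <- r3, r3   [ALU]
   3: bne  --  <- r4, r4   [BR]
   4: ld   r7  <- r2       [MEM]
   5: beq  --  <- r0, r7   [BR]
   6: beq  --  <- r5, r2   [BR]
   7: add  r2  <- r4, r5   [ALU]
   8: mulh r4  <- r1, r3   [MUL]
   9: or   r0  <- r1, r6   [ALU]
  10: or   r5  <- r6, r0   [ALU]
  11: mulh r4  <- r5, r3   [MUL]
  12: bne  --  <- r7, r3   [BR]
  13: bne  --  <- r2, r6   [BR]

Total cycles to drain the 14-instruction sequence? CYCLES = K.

CYCLES = 10

#0 head=0: sll sub i0&i1 2-wide
#1 head=2: or bne i2&i3 2-wide
#2 head=4: ld i4 RAW r7
#3 head=5: beq i5 no-port BR/BR
#4 head=6: beq add i6&i7 2-wide
#5 head=8: mulh or i8&i9 2-wide
#6 head=10: or i10 RAW r5
#7 head=11: mulh i11 no-port MUL/BR
#8 head=12: bne i12 no-port BR/BR
#9 head=13: bne i13 tail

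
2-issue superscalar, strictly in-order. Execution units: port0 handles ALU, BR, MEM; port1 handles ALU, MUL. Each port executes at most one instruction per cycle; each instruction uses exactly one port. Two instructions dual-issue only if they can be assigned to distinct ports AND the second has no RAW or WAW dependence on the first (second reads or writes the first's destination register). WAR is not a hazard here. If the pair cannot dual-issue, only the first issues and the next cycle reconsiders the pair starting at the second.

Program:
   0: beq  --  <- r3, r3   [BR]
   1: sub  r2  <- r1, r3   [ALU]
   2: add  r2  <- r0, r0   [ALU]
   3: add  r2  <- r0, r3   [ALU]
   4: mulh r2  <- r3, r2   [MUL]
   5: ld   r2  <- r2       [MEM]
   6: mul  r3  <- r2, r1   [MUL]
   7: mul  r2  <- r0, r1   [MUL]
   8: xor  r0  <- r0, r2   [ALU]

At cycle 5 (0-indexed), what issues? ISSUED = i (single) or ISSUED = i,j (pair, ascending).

c0: i0&i1 beq+sub  dual
c1: i2 add  WAW r2
c2: i3 add  RAW+WAW r2
c3: i4 mulh  RAW+WAW r2
c4: i5 ld  RAW r2
c5: i6 mul  no-port MUL/MUL
c6: i7 mul  RAW r2
c7: i8 xor  tail

ISSUED = 6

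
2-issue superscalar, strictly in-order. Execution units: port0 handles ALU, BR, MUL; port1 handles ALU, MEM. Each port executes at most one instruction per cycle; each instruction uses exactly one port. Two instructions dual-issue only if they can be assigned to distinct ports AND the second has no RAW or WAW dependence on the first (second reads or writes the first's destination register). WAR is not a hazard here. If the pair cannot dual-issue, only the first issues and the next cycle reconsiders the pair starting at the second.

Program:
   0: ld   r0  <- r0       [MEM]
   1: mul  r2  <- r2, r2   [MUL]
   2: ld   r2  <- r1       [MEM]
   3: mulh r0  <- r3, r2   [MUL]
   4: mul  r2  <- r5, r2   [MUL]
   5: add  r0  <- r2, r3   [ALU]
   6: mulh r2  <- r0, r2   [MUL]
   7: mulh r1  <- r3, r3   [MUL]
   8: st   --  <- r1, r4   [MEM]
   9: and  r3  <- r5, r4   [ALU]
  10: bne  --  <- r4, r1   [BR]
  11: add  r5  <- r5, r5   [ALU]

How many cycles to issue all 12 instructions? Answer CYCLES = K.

CYCLES = 9

t=0 i0&i1:ld.MEM;mul.MUL ; dual
t=1 i2:ld.MEM ; RAW r2
t=2 i3:mulh.MUL ; no-port MUL/MUL
t=3 i4:mul.MUL ; RAW r2
t=4 i5:add.ALU ; RAW r0
t=5 i6:mulh.MUL ; no-port MUL/MUL
t=6 i7:mulh.MUL ; RAW r1
t=7 i8&i9:st.MEM;and.ALU ; dual
t=8 i10&i11:bne.BR;add.ALU ; dual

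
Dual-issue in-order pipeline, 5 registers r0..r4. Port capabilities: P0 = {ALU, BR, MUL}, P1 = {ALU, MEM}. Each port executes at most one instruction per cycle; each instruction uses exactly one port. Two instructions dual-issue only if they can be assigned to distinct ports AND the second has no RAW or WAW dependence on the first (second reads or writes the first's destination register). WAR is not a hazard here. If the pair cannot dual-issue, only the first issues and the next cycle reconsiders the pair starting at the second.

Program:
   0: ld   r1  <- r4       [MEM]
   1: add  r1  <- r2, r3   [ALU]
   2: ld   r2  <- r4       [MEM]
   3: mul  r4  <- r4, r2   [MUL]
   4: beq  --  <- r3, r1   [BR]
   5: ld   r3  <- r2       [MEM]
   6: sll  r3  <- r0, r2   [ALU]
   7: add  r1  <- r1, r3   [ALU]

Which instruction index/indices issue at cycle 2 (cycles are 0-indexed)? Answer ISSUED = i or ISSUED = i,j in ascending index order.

ISSUED = 3

t=0 i0:ld ; WAW r1
t=1 i1,i2:add ld ; 2-wide
t=2 i3:mul ; no-port MUL/BR
t=3 i4,i5:beq ld ; 2-wide
t=4 i6:sll ; RAW r3
t=5 i7:add ; tail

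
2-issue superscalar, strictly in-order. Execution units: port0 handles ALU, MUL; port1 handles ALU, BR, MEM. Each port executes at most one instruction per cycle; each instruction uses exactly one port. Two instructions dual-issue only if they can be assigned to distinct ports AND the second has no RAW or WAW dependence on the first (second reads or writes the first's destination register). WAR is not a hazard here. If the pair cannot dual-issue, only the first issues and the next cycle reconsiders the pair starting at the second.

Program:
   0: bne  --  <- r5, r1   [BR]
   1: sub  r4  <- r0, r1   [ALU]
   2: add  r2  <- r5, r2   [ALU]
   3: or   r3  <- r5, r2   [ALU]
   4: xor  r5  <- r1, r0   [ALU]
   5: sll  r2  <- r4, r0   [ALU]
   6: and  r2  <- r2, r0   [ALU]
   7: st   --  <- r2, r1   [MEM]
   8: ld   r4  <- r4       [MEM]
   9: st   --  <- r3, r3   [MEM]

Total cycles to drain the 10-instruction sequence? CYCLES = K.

[0] i0&i1  bne;sub  -- pair
[1] i2  add  -- RAW r2
[2] i3&i4  or;xor  -- pair
[3] i5  sll  -- RAW+WAW r2
[4] i6  and  -- RAW r2
[5] i7  st  -- no-port MEM/MEM
[6] i8  ld  -- no-port MEM/MEM
[7] i9  st  -- tail

CYCLES = 8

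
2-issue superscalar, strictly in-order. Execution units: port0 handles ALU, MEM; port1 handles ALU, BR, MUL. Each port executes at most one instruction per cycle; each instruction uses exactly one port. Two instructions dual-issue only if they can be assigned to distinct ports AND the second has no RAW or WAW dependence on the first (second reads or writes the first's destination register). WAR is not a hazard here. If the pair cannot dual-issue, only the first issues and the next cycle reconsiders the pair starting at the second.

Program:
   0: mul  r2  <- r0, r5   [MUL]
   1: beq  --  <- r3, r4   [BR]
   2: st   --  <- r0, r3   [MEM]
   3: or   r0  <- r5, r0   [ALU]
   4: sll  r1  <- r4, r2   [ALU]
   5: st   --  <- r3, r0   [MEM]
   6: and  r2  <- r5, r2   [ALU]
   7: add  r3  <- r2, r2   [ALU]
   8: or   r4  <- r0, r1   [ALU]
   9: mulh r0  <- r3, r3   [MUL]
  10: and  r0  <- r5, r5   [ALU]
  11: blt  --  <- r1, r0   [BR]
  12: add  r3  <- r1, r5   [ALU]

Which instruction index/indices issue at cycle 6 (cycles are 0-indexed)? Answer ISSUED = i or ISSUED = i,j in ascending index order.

ISSUED = 10

  cy0 -> i0 (mul.MUL) no-port MUL/BR
  cy1 -> i1,i2 (beq.BR+st.MEM) dual
  cy2 -> i3,i4 (or.ALU+sll.ALU) dual
  cy3 -> i5,i6 (st.MEM+and.ALU) dual
  cy4 -> i7,i8 (add.ALU+or.ALU) dual
  cy5 -> i9 (mulh.MUL) WAW r0
  cy6 -> i10 (and.ALU) RAW r0
  cy7 -> i11,i12 (blt.BR+add.ALU) dual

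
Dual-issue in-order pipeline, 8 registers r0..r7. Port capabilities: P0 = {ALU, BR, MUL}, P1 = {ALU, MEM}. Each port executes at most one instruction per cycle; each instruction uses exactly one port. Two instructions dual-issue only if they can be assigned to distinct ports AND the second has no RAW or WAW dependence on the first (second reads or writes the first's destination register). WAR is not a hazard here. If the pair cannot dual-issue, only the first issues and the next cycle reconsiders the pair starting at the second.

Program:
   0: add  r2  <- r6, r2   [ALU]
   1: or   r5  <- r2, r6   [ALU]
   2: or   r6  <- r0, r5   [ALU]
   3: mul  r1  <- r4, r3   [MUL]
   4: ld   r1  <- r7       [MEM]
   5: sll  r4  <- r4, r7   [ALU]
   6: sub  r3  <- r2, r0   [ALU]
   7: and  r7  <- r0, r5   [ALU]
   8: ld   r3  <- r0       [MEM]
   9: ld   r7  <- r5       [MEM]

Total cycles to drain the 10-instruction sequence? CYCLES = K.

CYCLES = 7

#0 head=0: add.ALU i0 RAW r2
#1 head=1: or.ALU i1 RAW r5
#2 head=2: or.ALU+mul.MUL i2+i3 2-wide
#3 head=4: ld.MEM+sll.ALU i4+i5 2-wide
#4 head=6: sub.ALU+and.ALU i6+i7 2-wide
#5 head=8: ld.MEM i8 no-port MEM/MEM
#6 head=9: ld.MEM i9 tail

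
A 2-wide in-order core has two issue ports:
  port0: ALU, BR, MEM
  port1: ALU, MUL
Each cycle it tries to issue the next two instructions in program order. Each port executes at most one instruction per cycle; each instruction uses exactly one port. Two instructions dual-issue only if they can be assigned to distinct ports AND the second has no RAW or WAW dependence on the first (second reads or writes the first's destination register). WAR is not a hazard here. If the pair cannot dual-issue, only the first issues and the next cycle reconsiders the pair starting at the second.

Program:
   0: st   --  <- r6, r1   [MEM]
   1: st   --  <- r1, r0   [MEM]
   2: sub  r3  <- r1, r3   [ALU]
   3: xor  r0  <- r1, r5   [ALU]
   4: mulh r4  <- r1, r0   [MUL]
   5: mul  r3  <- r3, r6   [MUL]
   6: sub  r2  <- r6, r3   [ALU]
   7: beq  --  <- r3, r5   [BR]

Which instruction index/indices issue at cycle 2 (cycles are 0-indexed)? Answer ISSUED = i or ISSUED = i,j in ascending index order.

t=0 i0:st ; no-port MEM/MEM
t=1 i1&i2:st/sub ; dual
t=2 i3:xor ; RAW r0
t=3 i4:mulh ; no-port MUL/MUL
t=4 i5:mul ; RAW r3
t=5 i6&i7:sub/beq ; dual

ISSUED = 3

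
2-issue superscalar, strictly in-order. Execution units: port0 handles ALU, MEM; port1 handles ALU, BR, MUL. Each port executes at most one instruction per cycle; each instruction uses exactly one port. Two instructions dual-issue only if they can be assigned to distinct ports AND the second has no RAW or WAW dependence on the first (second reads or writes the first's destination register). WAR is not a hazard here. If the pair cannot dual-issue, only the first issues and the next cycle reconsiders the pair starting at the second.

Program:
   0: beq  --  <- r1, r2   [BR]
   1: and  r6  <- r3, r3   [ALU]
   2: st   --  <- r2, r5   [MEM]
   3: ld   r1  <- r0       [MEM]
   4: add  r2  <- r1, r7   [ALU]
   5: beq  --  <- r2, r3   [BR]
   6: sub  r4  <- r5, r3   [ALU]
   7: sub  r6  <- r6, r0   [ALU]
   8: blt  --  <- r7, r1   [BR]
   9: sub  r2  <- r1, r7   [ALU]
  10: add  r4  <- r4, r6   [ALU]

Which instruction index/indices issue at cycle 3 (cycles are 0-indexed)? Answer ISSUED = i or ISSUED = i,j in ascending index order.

ISSUED = 4

c0: i0/i1 beq/and  dual
c1: i2 st  no-port MEM/MEM
c2: i3 ld  RAW r1
c3: i4 add  RAW r2
c4: i5/i6 beq/sub  dual
c5: i7/i8 sub/blt  dual
c6: i9/i10 sub/add  dual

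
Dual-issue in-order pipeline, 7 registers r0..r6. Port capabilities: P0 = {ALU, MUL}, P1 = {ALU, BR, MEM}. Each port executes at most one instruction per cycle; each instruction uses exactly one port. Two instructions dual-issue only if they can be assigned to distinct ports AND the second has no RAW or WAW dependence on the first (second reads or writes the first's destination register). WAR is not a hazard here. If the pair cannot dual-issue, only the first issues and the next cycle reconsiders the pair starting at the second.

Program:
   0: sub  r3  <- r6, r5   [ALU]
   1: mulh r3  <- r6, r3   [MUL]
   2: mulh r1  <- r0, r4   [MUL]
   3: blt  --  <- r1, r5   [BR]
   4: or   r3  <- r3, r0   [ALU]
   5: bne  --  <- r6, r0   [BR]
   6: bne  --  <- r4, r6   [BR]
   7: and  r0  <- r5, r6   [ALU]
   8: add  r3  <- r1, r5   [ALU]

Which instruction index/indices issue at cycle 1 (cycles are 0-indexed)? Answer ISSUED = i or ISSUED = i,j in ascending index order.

ISSUED = 1

  cy0 -> i0 (sub.ALU) RAW+WAW r3
  cy1 -> i1 (mulh.MUL) no-port MUL/MUL
  cy2 -> i2 (mulh.MUL) RAW r1
  cy3 -> i3+i4 (blt.BR or.ALU) pair
  cy4 -> i5 (bne.BR) no-port BR/BR
  cy5 -> i6+i7 (bne.BR and.ALU) pair
  cy6 -> i8 (add.ALU) tail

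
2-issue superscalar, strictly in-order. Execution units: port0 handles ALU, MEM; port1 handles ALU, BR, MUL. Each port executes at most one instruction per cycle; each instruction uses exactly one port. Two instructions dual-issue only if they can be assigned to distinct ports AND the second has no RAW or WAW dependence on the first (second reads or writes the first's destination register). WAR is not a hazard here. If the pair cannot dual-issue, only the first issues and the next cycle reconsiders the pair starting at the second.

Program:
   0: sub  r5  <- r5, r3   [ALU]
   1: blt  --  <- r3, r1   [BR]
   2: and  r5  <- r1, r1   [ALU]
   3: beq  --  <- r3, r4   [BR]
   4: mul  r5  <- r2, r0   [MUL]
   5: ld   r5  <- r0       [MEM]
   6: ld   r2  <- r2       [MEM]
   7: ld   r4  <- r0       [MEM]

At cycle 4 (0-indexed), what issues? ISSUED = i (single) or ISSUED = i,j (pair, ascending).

#0 head=0: sub blt i0/i1 dual
#1 head=2: and beq i2/i3 dual
#2 head=4: mul i4 WAW r5
#3 head=5: ld i5 no-port MEM/MEM
#4 head=6: ld i6 no-port MEM/MEM
#5 head=7: ld i7 tail

ISSUED = 6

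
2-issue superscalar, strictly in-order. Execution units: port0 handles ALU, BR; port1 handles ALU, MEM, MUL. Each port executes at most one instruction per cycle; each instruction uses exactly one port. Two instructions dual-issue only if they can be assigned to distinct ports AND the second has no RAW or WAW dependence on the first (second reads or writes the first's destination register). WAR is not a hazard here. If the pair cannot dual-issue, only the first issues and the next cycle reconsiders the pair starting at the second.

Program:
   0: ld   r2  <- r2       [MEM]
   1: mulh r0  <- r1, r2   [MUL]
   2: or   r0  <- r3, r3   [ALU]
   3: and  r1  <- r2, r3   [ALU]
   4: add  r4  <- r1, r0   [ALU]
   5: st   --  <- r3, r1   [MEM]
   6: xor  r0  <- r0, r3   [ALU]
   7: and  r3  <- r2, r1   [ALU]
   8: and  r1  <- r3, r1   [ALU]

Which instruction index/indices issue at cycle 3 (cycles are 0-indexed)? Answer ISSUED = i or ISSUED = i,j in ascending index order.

ISSUED = 4,5

  cy0 -> i0 (ld.MEM) no-port MEM/MUL
  cy1 -> i1 (mulh.MUL) WAW r0
  cy2 -> i2&i3 (or.ALU+and.ALU) 2-wide
  cy3 -> i4&i5 (add.ALU+st.MEM) 2-wide
  cy4 -> i6&i7 (xor.ALU+and.ALU) 2-wide
  cy5 -> i8 (and.ALU) tail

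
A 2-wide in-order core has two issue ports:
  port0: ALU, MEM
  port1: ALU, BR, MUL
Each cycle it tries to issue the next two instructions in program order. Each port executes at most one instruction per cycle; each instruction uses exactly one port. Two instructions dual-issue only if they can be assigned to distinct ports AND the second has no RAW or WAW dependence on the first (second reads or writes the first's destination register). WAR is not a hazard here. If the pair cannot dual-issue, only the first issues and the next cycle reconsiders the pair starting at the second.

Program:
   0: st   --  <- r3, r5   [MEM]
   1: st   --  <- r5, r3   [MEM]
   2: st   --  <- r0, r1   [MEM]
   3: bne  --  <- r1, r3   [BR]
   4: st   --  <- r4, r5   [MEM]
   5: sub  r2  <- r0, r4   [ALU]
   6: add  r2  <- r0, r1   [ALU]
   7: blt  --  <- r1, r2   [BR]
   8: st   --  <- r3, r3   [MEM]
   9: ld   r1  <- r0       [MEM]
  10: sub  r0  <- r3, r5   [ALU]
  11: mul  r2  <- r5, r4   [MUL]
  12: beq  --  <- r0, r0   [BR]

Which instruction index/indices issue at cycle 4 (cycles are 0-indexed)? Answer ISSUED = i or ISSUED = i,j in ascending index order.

  cy0 -> i0 (st.MEM) no-port MEM/MEM
  cy1 -> i1 (st.MEM) no-port MEM/MEM
  cy2 -> i2+i3 (st.MEM/bne.BR) 2-wide
  cy3 -> i4+i5 (st.MEM/sub.ALU) 2-wide
  cy4 -> i6 (add.ALU) RAW r2
  cy5 -> i7+i8 (blt.BR/st.MEM) 2-wide
  cy6 -> i9+i10 (ld.MEM/sub.ALU) 2-wide
  cy7 -> i11 (mul.MUL) no-port MUL/BR
  cy8 -> i12 (beq.BR) tail

ISSUED = 6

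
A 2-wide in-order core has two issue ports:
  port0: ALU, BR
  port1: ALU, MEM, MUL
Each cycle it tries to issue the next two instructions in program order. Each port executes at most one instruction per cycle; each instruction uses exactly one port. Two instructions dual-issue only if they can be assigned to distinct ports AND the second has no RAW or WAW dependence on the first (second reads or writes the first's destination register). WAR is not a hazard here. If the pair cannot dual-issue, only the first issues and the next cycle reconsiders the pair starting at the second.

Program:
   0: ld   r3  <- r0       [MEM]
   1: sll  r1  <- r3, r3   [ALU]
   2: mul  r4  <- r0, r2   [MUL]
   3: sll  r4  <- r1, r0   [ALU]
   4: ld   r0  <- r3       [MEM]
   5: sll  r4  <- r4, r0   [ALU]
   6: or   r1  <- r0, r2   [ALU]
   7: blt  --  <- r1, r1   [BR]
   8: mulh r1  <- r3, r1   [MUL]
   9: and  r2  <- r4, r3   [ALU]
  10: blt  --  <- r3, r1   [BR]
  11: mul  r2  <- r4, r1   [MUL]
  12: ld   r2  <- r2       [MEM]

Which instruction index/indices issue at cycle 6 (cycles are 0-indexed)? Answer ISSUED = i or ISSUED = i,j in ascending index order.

ISSUED = 11

t=0 i0:ld.MEM ; RAW r3
t=1 i1/i2:sll.ALU/mul.MUL ; dual
t=2 i3/i4:sll.ALU/ld.MEM ; dual
t=3 i5/i6:sll.ALU/or.ALU ; dual
t=4 i7/i8:blt.BR/mulh.MUL ; dual
t=5 i9/i10:and.ALU/blt.BR ; dual
t=6 i11:mul.MUL ; no-port MUL/MEM
t=7 i12:ld.MEM ; tail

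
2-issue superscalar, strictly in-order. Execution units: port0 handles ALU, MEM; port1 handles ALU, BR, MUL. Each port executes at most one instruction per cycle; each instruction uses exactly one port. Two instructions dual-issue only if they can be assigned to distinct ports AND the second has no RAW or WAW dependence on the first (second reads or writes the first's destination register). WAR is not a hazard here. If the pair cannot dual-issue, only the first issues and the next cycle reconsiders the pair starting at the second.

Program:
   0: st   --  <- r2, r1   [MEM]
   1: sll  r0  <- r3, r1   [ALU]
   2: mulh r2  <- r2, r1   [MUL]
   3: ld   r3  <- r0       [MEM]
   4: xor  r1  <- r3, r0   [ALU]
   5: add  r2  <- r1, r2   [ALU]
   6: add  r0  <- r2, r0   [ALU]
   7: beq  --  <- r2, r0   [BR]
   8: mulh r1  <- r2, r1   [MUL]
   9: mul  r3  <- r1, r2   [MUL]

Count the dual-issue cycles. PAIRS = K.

PAIRS = 2

[0] i0+i1  st sll  -- pair
[1] i2+i3  mulh ld  -- pair
[2] i4  xor  -- RAW r1
[3] i5  add  -- RAW r2
[4] i6  add  -- RAW r0
[5] i7  beq  -- no-port BR/MUL
[6] i8  mulh  -- no-port MUL/MUL
[7] i9  mul  -- tail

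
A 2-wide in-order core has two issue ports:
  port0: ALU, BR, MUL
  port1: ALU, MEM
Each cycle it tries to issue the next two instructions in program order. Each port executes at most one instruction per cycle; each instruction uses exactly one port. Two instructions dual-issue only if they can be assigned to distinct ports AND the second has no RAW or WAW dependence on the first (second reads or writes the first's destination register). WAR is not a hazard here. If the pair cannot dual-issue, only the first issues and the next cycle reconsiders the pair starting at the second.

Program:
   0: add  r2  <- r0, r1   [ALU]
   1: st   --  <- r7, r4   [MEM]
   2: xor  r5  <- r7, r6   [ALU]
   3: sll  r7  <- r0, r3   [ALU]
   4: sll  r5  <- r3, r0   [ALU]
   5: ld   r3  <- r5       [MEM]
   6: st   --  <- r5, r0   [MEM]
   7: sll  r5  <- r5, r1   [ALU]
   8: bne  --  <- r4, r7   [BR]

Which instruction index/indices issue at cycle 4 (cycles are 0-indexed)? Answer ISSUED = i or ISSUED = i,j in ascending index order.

ISSUED = 6,7

c0: i0/i1 add;st  2-wide
c1: i2/i3 xor;sll  2-wide
c2: i4 sll  RAW r5
c3: i5 ld  no-port MEM/MEM
c4: i6/i7 st;sll  2-wide
c5: i8 bne  tail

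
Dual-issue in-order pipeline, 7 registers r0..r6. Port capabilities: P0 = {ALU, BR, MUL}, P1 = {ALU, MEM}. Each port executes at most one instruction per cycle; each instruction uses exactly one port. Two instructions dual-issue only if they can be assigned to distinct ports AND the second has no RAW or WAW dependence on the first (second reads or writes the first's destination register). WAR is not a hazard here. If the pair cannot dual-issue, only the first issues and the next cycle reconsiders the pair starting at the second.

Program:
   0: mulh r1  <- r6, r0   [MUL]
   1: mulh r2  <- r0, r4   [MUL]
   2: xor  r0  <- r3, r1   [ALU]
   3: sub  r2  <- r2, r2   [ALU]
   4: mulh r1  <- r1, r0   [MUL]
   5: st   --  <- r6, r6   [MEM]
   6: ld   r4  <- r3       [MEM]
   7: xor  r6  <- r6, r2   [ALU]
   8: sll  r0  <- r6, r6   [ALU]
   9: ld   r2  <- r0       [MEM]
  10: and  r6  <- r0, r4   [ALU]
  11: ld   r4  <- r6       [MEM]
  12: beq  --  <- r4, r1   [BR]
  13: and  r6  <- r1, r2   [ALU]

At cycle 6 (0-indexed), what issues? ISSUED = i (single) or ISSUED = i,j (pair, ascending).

ISSUED = 9,10

#0 head=0: mulh i0 no-port MUL/MUL
#1 head=1: mulh xor i1/i2 2-wide
#2 head=3: sub mulh i3/i4 2-wide
#3 head=5: st i5 no-port MEM/MEM
#4 head=6: ld xor i6/i7 2-wide
#5 head=8: sll i8 RAW r0
#6 head=9: ld and i9/i10 2-wide
#7 head=11: ld i11 RAW r4
#8 head=12: beq and i12/i13 2-wide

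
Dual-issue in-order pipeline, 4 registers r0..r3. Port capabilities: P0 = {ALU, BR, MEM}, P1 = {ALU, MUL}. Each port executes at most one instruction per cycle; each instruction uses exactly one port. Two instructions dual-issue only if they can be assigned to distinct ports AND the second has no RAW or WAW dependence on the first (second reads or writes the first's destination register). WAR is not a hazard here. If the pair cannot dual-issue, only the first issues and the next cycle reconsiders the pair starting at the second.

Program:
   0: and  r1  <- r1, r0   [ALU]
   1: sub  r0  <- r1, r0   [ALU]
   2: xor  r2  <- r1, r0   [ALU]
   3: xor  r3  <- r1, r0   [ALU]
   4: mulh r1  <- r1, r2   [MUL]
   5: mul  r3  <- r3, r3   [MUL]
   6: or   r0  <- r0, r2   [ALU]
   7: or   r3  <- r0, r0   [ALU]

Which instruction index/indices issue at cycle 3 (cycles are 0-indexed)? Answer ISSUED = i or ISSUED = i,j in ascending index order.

[0] i0  and  -- RAW r1
[1] i1  sub  -- RAW r0
[2] i2/i3  xor/xor  -- 2-wide
[3] i4  mulh  -- no-port MUL/MUL
[4] i5/i6  mul/or  -- 2-wide
[5] i7  or  -- tail

ISSUED = 4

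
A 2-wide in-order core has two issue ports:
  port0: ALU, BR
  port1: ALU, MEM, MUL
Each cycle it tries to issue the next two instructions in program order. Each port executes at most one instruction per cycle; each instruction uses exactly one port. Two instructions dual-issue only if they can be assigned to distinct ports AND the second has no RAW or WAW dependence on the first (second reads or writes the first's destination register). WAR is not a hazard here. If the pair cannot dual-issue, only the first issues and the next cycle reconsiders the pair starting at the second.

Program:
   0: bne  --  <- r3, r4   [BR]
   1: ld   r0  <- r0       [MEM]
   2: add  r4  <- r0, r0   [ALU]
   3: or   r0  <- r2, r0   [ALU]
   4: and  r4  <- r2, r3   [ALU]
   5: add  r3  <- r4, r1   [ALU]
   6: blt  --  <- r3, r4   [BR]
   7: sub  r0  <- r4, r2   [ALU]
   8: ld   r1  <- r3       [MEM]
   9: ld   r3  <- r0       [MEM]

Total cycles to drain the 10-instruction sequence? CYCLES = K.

t=0 i0,i1:bne.BR ld.MEM ; 2-wide
t=1 i2,i3:add.ALU or.ALU ; 2-wide
t=2 i4:and.ALU ; RAW r4
t=3 i5:add.ALU ; RAW r3
t=4 i6,i7:blt.BR sub.ALU ; 2-wide
t=5 i8:ld.MEM ; no-port MEM/MEM
t=6 i9:ld.MEM ; tail

CYCLES = 7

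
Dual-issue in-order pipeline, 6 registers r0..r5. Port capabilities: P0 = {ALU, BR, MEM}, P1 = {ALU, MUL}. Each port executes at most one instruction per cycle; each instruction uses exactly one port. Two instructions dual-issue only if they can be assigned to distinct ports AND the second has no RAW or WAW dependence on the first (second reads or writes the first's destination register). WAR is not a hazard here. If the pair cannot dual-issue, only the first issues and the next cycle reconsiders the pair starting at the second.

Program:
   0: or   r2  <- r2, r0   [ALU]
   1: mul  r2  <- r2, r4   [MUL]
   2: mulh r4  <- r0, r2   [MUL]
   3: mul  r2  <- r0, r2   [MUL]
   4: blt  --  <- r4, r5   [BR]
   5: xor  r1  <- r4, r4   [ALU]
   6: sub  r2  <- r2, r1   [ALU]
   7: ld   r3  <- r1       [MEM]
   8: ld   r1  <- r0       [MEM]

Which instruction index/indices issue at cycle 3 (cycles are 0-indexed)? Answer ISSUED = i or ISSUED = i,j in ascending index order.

c0: i0 or.ALU  RAW+WAW r2
c1: i1 mul.MUL  no-port MUL/MUL
c2: i2 mulh.MUL  no-port MUL/MUL
c3: i3+i4 mul.MUL;blt.BR  pair
c4: i5 xor.ALU  RAW r1
c5: i6+i7 sub.ALU;ld.MEM  pair
c6: i8 ld.MEM  tail

ISSUED = 3,4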